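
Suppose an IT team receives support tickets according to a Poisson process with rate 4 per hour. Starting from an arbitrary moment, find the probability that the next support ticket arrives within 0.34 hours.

Inter-arrival times are exponential with rate λ = 4 per hour.
P(T ≤ 0.34) = 1 − e^(−λt) = 1 − e^(−4 × 0.34) = 1 − e^(−1.36) ≈ 0.7433.

0.7433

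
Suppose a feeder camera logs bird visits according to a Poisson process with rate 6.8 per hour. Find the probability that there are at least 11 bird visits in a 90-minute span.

Over the interval, μ = 6.8 × 1.5 = 10.2 (a 90-minute span = 1.5 hours).
P(N ≥ 11) = 1 − P(N ≤ 10) = 1 − Σ_{j=0}^{10} e^(−μ) μ^j/j! ≈ 0.4420.

0.4420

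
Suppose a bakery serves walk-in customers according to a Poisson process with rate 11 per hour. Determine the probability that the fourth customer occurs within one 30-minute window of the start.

Over the interval, μ = 11 × 0.5 = 5.5 (a 30-minute window = 0.5 hours).
The fourth arrival falls in the interval iff at least 4 events occur there: P(S_4 ≤ t) = P(N ≥ 4) = 1 − P(N ≤ 3) ≈ 0.7983.

0.7983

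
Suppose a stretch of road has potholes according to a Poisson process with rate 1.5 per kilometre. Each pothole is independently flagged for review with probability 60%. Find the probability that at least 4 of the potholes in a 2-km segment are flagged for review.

Thinning: the potholes that are flagged for review themselves form a Poisson process with rate 0.6 × 1.5 = 0.9 per kilometre.
Over the interval, μ = 0.9 × 2 = 1.8 (a 2-km segment = 2 kilometres).
P(N ≥ 4) = 1 − P(N ≤ 3) ≈ 0.1087.

0.1087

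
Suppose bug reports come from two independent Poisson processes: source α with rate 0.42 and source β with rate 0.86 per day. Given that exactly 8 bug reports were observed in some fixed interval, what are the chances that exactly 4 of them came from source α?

0.1654

Given the total, each event is independently from source α with probability p = λ_α/(λ_α+λ_β) = 0.42/1.28 ≈ 0.3281.
So K ~ Binomial(8, 0.42/1.28): P(K = 4) = C(8,4) · (0.42/1.28)^4 · (0.86/1.28)^4 ≈ 0.1654.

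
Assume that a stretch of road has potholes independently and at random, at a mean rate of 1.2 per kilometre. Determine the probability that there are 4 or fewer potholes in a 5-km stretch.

0.2851

Over the interval, μ = 1.2 × 5 = 6 (a 5-km stretch = 5 kilometres).
P(N ≤ 4) = Σ_{j=0}^{4} e^(−μ) μ^j/j! ≈ 0.2851.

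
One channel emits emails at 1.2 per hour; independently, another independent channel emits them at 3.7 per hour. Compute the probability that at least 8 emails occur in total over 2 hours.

Independent Poisson processes superpose: combined rate λ = 1.2 + 3.7 = 4.9 per hour.
Over the interval, μ = 4.9 × 2 = 9.8 (2 hours).
P(N ≥ 8) = 1 − P(N ≤ 7) ≈ 0.7612.

0.7612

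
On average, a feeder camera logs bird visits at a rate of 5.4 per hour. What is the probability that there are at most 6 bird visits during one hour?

With mean μ = 5.4 per hour,
P(N ≤ 6) = Σ_{j=0}^{6} e^(−μ) μ^j/j! ≈ 0.7017.

0.7017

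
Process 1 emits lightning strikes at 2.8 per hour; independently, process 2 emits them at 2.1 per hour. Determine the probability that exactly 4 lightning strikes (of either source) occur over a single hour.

0.1789

Independent Poisson processes superpose: combined rate λ = 2.8 + 2.1 = 4.9 per hour.
So μ = 4.9.
P(N = 4) = e^(−4.9) · 4.9^4/4! ≈ 0.1789.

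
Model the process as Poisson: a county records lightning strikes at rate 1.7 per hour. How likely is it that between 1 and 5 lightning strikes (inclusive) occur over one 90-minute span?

0.8765

Over the interval, μ = 1.7 × 1.5 = 2.55 (a 90-minute span = 1.5 hours).
P(1 ≤ N ≤ 5) = Σ_{j=1}^{5} e^(−2.55) · 2.55^j/j! ≈ 0.8765.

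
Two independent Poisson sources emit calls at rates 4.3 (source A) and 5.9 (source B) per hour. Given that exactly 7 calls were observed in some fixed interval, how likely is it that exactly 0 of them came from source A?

0.0217

Given the total, each event is independently from source A with probability p = λ_A/(λ_A+λ_B) = 4.3/10.2 ≈ 0.4216.
So K ~ Binomial(7, 4.3/10.2): P(K = 0) = C(7,0) · (4.3/10.2)^0 · (5.9/10.2)^7 ≈ 0.0217.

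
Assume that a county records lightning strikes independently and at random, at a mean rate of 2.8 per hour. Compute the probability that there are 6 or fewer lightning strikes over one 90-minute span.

Over the interval, μ = 2.8 × 1.5 = 4.2 (a 90-minute span = 1.5 hours).
P(N ≤ 6) = Σ_{j=0}^{6} e^(−μ) μ^j/j! ≈ 0.8675.

0.8675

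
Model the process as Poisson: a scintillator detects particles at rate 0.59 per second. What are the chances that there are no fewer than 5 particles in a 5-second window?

0.1764

Over the interval, μ = 0.59 × 5 = 2.95 (a 5-second window = 5 seconds).
P(N ≥ 5) = 1 − P(N ≤ 4) = 1 − Σ_{j=0}^{4} e^(−μ) μ^j/j! ≈ 0.1764.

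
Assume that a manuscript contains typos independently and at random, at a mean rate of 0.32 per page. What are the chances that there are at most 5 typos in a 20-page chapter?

Over the interval, μ = 0.32 × 20 = 6.4 (a 20-page chapter = 20 pages).
P(N ≤ 5) = Σ_{j=0}^{5} e^(−μ) μ^j/j! ≈ 0.3837.

0.3837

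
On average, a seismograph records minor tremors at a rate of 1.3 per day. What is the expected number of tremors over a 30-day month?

39

E[N] = λt = 1.3 × 30 = 39 (a 30-day month = 30 days).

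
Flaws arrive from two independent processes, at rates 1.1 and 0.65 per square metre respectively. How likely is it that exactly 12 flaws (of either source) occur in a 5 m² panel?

Independent Poisson processes superpose: combined rate λ = 1.1 + 0.65 = 1.75 per square metre.
Over the interval, μ = 1.75 × 5 = 8.75 (a 5 m² panel = 5 square metres).
P(N = 12) = e^(−8.75) · 8.75^12/12! ≈ 0.0666.

0.0666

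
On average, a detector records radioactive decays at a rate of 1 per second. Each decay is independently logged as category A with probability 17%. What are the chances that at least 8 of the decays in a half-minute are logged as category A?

0.1440

Thinning: the decays that are logged as category A themselves form a Poisson process with rate 0.17 × 1 = 0.17 per second.
Over the interval, μ = 0.17 × 30 = 5.1 (a half-minute = 30 seconds).
P(N ≥ 8) = 1 − P(N ≤ 7) ≈ 0.1440.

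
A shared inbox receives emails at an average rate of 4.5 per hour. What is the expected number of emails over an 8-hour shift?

36

E[N] = λt = 4.5 × 8 = 36 (an 8-hour shift = 8 hours).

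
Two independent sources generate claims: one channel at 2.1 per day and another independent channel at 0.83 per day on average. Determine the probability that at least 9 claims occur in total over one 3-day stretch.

Independent Poisson processes superpose: combined rate λ = 2.1 + 0.83 = 2.93 per day.
Over the interval, μ = 2.93 × 3 = 8.79 (a 3-day stretch = 3 days).
P(N ≥ 9) = 1 − P(N ≤ 8) ≈ 0.5164.

0.5164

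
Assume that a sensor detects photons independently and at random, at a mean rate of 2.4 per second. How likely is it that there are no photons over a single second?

With mean μ = 2.4 per second,
P(N = 0) = e^(−μ) μ^0/0! = e^(−2.4) · 2.4^0/1 ≈ 0.0907.

0.0907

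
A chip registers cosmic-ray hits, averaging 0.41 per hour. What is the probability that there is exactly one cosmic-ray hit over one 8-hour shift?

0.1234

Over the interval, μ = 0.41 × 8 = 3.28 (an 8-hour shift = 8 hours).
P(N = 1) = e^(−μ) μ^1/1! = e^(−3.28) · 3.28^1/1 ≈ 0.1234.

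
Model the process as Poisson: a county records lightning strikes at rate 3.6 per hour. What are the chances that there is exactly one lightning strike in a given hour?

With mean μ = 3.6 per hour,
P(N = 1) = e^(−μ) μ^1/1! = e^(−3.6) · 3.6^1/1 ≈ 0.0984.

0.0984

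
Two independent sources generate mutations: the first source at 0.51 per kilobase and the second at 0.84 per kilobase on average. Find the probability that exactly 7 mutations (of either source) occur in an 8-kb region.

0.0694

Independent Poisson processes superpose: combined rate λ = 0.51 + 0.84 = 1.35 per kilobase.
Over the interval, μ = 1.35 × 8 = 10.8 (an 8-kb region = 8 kilobases).
P(N = 7) = e^(−10.8) · 10.8^7/7! ≈ 0.0694.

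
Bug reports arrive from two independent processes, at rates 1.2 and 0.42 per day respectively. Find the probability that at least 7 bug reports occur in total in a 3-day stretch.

0.2176

Independent Poisson processes superpose: combined rate λ = 1.2 + 0.42 = 1.62 per day.
Over the interval, μ = 1.62 × 3 = 4.86 (a 3-day stretch = 3 days).
P(N ≥ 7) = 1 − P(N ≤ 6) ≈ 0.2176.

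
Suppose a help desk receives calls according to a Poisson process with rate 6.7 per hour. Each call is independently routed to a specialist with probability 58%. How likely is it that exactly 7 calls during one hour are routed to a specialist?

Thinning: the calls that are routed to a specialist themselves form a Poisson process with rate 0.58 × 6.7 = 3.886 per hour.
So μ = 3.886.
P(N = 7) = e^(−3.886) · 3.886^7/7! ≈ 0.0545.

0.0545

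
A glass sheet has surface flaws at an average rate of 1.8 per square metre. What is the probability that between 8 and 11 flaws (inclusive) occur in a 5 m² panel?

0.4791

Over the interval, μ = 1.8 × 5 = 9 (a 5 m² panel = 5 square metres).
P(8 ≤ N ≤ 11) = Σ_{j=8}^{11} e^(−9) · 9^j/j! ≈ 0.4791.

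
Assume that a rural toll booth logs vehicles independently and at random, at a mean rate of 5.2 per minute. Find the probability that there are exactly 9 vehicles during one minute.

0.0423

With mean μ = 5.2 per minute,
P(N = 9) = e^(−μ) μ^9/9! = e^(−5.2) · 5.2^9/362880 ≈ 0.0423.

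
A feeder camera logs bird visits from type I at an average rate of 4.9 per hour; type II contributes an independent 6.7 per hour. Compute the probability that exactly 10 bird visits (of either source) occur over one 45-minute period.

Independent Poisson processes superpose: combined rate λ = 4.9 + 6.7 = 11.6 per hour.
Over the interval, μ = 11.6 × 0.75 = 8.7 (a 45-minute period = 0.75 hours).
P(N = 10) = e^(−8.7) · 8.7^10/10! ≈ 0.1140.

0.1140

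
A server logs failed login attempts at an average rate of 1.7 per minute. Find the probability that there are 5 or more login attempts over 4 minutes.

0.8080

Over the interval, μ = 1.7 × 4 = 6.8 (4 minutes).
P(N ≥ 5) = 1 − P(N ≤ 4) = 1 − Σ_{j=0}^{4} e^(−μ) μ^j/j! ≈ 0.8080.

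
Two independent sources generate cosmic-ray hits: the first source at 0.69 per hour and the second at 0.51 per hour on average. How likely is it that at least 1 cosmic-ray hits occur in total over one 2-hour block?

0.9093

Independent Poisson processes superpose: combined rate λ = 0.69 + 0.51 = 1.2 per hour.
Over the interval, μ = 1.2 × 2 = 2.4 (a 2-hour block = 2 hours).
P(N ≥ 1) = 1 − P(N ≤ 0) ≈ 0.9093.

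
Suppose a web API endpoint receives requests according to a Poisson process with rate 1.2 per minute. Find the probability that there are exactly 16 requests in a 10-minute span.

0.0543

Over the interval, μ = 1.2 × 10 = 12 (a 10-minute span = 10 minutes).
P(N = 16) = e^(−μ) μ^16/16! = e^(−12) · 12^16/20922789888000 ≈ 0.0543.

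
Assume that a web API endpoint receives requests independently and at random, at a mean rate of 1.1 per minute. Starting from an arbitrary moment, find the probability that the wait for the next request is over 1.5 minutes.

0.1920

The wait for the next event is exponential with rate λ = 1.1 per minute.
P(T > 1.5) = e^(−λt) = e^(−1.1 × 1.5) = e^(−1.65) ≈ 0.1920.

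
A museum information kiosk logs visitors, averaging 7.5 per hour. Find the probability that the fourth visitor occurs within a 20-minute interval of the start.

Over the interval, μ = 7.5 × 1/3 = 2.5 (a 20-minute interval = 1/3 hours).
The fourth arrival falls in the interval iff at least 4 events occur there: P(S_4 ≤ t) = P(N ≥ 4) = 1 − P(N ≤ 3) ≈ 0.2424.

0.2424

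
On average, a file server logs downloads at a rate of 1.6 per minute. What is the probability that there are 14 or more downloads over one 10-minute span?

Over the interval, μ = 1.6 × 10 = 16 (a 10-minute span = 10 minutes).
P(N ≥ 14) = 1 − P(N ≤ 13) = 1 − Σ_{j=0}^{13} e^(−μ) μ^j/j! ≈ 0.7255.

0.7255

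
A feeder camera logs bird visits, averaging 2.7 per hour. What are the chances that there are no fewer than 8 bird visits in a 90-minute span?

Over the interval, μ = 2.7 × 1.5 = 4.05 (a 90-minute span = 1.5 hours).
P(N ≥ 8) = 1 − P(N ≤ 7) = 1 − Σ_{j=0}^{7} e^(−μ) μ^j/j! ≈ 0.0542.

0.0542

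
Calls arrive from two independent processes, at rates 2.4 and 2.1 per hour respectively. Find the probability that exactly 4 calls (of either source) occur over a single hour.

Independent Poisson processes superpose: combined rate λ = 2.4 + 2.1 = 4.5 per hour.
So μ = 4.5.
P(N = 4) = e^(−4.5) · 4.5^4/4! ≈ 0.1898.

0.1898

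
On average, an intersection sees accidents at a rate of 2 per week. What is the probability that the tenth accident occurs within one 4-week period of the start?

0.2834

Over the interval, μ = 2 × 4 = 8 (a 4-week period = 4 weeks).
The tenth arrival falls in the interval iff at least 10 events occur there: P(S_10 ≤ t) = P(N ≥ 10) = 1 − P(N ≤ 9) ≈ 0.2834.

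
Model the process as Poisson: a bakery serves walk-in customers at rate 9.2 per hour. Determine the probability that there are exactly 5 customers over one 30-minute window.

Over the interval, μ = 9.2 × 0.5 = 4.6 (a 30-minute window = 0.5 hours).
P(N = 5) = e^(−μ) μ^5/5! = e^(−4.6) · 4.6^5/120 ≈ 0.1725.

0.1725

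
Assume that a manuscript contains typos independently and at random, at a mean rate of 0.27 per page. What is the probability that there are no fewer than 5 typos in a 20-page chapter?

Over the interval, μ = 0.27 × 20 = 5.4 (a 20-page chapter = 20 pages).
P(N ≥ 5) = 1 − P(N ≤ 4) = 1 − Σ_{j=0}^{4} e^(−μ) μ^j/j! ≈ 0.6267.

0.6267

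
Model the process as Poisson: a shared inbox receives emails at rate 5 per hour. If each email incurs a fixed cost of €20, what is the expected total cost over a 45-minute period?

E[N] = 5 × 0.75 = 3.75 (a 45-minute period = 0.75 hours); E[cost] = 3.75 × €20 = €75.

€75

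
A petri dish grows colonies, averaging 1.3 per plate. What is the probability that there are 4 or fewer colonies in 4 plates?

0.4061

Over the interval, μ = 1.3 × 4 = 5.2 (4 plates).
P(N ≤ 4) = Σ_{j=0}^{4} e^(−μ) μ^j/j! ≈ 0.4061.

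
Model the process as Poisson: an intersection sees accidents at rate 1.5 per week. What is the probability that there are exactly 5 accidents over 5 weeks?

Over the interval, μ = 1.5 × 5 = 7.5 (5 weeks).
P(N = 5) = e^(−μ) μ^5/5! = e^(−7.5) · 7.5^5/120 ≈ 0.1094.

0.1094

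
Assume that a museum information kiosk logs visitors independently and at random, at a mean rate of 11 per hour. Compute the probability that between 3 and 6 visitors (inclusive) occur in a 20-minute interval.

0.6300

Over the interval, μ = 11 × 1/3 ≈ 3.66667 (a 20-minute interval = 1/3 hours).
P(3 ≤ N ≤ 6) = Σ_{j=3}^{6} e^(−3.66667) · 3.66667^j/j! ≈ 0.6300.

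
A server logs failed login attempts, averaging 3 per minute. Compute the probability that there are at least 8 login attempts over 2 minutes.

Over the interval, μ = 3 × 2 = 6 (2 minutes).
P(N ≥ 8) = 1 − P(N ≤ 7) = 1 − Σ_{j=0}^{7} e^(−μ) μ^j/j! ≈ 0.2560.

0.2560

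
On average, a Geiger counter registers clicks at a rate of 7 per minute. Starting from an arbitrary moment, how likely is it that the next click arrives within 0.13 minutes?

Inter-arrival times are exponential with rate λ = 7 per minute.
P(T ≤ 0.13) = 1 − e^(−λt) = 1 − e^(−7 × 0.13) = 1 − e^(−0.91) ≈ 0.5975.

0.5975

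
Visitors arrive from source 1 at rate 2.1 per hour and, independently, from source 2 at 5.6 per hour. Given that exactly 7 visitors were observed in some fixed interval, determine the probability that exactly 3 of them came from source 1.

Given the total, each event is independently from source 1 with probability p = λ_1/(λ_1+λ_2) = 2.1/7.7 ≈ 0.2727.
So K ~ Binomial(7, 2.1/7.7): P(K = 3) = C(7,3) · (2.1/7.7)^3 · (5.6/7.7)^4 ≈ 0.1986.

0.1986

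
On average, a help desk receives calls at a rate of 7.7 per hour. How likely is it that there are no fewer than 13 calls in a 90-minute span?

0.3727

Over the interval, μ = 7.7 × 1.5 = 11.55 (a 90-minute span = 1.5 hours).
P(N ≥ 13) = 1 − P(N ≤ 12) = 1 − Σ_{j=0}^{12} e^(−μ) μ^j/j! ≈ 0.3727.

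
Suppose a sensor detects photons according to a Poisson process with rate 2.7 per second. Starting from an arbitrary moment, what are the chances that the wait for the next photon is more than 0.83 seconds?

0.1064

The wait for the next event is exponential with rate λ = 2.7 per second.
P(T > 0.83) = e^(−λt) = e^(−2.7 × 0.83) = e^(−2.241) ≈ 0.1064.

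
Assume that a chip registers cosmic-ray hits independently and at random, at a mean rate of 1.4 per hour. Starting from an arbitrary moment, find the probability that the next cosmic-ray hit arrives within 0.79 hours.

0.6691

Inter-arrival times are exponential with rate λ = 1.4 per hour.
P(T ≤ 0.79) = 1 − e^(−λt) = 1 − e^(−1.4 × 0.79) = 1 − e^(−1.106) ≈ 0.6691.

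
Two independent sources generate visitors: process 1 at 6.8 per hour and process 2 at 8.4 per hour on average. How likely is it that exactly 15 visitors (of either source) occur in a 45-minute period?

0.0611

Independent Poisson processes superpose: combined rate λ = 6.8 + 8.4 = 15.2 per hour.
Over the interval, μ = 15.2 × 0.75 = 11.4 (a 45-minute period = 0.75 hours).
P(N = 15) = e^(−11.4) · 11.4^15/15! ≈ 0.0611.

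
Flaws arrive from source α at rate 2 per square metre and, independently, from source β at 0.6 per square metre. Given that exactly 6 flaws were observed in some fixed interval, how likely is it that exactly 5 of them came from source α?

0.3729

Given the total, each event is independently from source α with probability p = λ_α/(λ_α+λ_β) = 2/2.6 ≈ 0.7692.
So K ~ Binomial(6, 2/2.6): P(K = 5) = C(6,5) · (2/2.6)^5 · (0.6/2.6)^1 ≈ 0.3729.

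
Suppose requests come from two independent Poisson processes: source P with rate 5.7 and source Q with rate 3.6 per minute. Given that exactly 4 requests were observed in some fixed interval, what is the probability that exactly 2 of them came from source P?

0.3377

Given the total, each event is independently from source P with probability p = λ_P/(λ_P+λ_Q) = 5.7/9.3 ≈ 0.6129.
So K ~ Binomial(4, 5.7/9.3): P(K = 2) = C(4,2) · (5.7/9.3)^2 · (3.6/9.3)^2 ≈ 0.3377.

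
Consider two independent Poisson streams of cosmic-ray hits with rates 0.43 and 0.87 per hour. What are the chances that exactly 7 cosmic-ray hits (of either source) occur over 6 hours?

Independent Poisson processes superpose: combined rate λ = 0.43 + 0.87 = 1.3 per hour.
Over the interval, μ = 1.3 × 6 = 7.8 (6 hours).
P(N = 7) = e^(−7.8) · 7.8^7/7! ≈ 0.1428.

0.1428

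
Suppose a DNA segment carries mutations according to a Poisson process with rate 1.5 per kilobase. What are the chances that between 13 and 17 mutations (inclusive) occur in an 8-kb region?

0.3611

Over the interval, μ = 1.5 × 8 = 12 (an 8-kb region = 8 kilobases).
P(13 ≤ N ≤ 17) = Σ_{j=13}^{17} e^(−12) · 12^j/j! ≈ 0.3611.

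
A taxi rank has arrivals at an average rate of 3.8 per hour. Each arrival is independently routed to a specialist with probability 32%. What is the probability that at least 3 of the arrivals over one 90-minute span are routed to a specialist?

0.2758

Thinning: the arrivals that are routed to a specialist themselves form a Poisson process with rate 0.32 × 3.8 = 1.216 per hour.
Over the interval, μ = 1.216 × 1.5 = 1.824 (a 90-minute span = 1.5 hours).
P(N ≥ 3) = 1 − P(N ≤ 2) ≈ 0.2758.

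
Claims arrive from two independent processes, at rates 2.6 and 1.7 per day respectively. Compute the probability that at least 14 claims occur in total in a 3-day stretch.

Independent Poisson processes superpose: combined rate λ = 2.6 + 1.7 = 4.3 per day.
Over the interval, μ = 4.3 × 3 = 12.9 (a 3-day stretch = 3 days).
P(N ≥ 14) = 1 − P(N ≤ 13) ≈ 0.4160.

0.4160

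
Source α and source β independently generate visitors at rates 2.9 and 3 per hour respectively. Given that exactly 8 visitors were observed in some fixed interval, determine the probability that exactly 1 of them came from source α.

0.0346

Given the total, each event is independently from source α with probability p = λ_α/(λ_α+λ_β) = 2.9/5.9 ≈ 0.4915.
So K ~ Binomial(8, 2.9/5.9): P(K = 1) = C(8,1) · (2.9/5.9)^1 · (3/5.9)^7 ≈ 0.0346.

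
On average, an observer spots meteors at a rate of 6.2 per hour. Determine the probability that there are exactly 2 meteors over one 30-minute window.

Over the interval, μ = 6.2 × 0.5 = 3.1 (a 30-minute window = 0.5 hours).
P(N = 2) = e^(−μ) μ^2/2! = e^(−3.1) · 3.1^2/2 ≈ 0.2165.

0.2165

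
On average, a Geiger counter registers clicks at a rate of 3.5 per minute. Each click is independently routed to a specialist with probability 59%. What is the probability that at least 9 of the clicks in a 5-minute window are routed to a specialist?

0.7026

Thinning: the clicks that are routed to a specialist themselves form a Poisson process with rate 0.59 × 3.5 = 2.065 per minute.
Over the interval, μ = 2.065 × 5 = 10.325 (a 5-minute window = 5 minutes).
P(N ≥ 9) = 1 − P(N ≤ 8) ≈ 0.7026.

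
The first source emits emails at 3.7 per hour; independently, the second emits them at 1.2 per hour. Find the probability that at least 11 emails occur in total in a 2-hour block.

Independent Poisson processes superpose: combined rate λ = 3.7 + 1.2 = 4.9 per hour.
Over the interval, μ = 4.9 × 2 = 9.8 (a 2-hour block = 2 hours).
P(N ≥ 11) = 1 − P(N ≤ 10) ≈ 0.3920.

0.3920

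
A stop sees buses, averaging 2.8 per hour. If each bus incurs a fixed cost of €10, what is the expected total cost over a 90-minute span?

€42

E[N] = 2.8 × 1.5 = 4.2 (a 90-minute span = 1.5 hours); E[cost] = 4.2 × €10 = €42.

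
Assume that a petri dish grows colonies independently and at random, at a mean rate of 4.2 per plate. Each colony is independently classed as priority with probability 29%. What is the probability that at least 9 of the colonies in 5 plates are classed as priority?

Thinning: the colonies that are classed as priority themselves form a Poisson process with rate 0.29 × 4.2 = 1.218 per plate.
Over the interval, μ = 1.218 × 5 = 6.09 (5 plates).
P(N ≥ 9) = 1 − P(N ≤ 8) ≈ 0.1622.

0.1622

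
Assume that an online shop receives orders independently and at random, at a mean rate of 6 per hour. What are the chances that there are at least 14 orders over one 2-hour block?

0.3185

Over the interval, μ = 6 × 2 = 12 (a 2-hour block = 2 hours).
P(N ≥ 14) = 1 − P(N ≤ 13) = 1 − Σ_{j=0}^{13} e^(−μ) μ^j/j! ≈ 0.3185.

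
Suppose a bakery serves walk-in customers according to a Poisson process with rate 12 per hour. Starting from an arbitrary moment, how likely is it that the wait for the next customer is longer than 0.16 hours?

The wait for the next event is exponential with rate λ = 12 per hour.
P(T > 0.16) = e^(−λt) = e^(−12 × 0.16) = e^(−1.92) ≈ 0.1466.

0.1466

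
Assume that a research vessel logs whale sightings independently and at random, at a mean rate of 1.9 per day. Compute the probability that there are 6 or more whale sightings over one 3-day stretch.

Over the interval, μ = 1.9 × 3 = 5.7 (a 3-day stretch = 3 days).
P(N ≥ 6) = 1 − P(N ≤ 5) = 1 − Σ_{j=0}^{5} e^(−μ) μ^j/j! ≈ 0.5050.

0.5050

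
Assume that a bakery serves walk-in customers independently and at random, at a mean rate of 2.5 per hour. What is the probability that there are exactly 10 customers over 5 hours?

0.0956

Over the interval, μ = 2.5 × 5 = 12.5 (5 hours).
P(N = 10) = e^(−μ) μ^10/10! = e^(−12.5) · 12.5^10/3628800 ≈ 0.0956.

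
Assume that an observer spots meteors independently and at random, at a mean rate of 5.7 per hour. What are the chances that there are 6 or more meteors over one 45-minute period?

Over the interval, μ = 5.7 × 0.75 = 4.275 (a 45-minute period = 0.75 hours).
P(N ≥ 6) = 1 − P(N ≤ 5) = 1 − Σ_{j=0}^{5} e^(−μ) μ^j/j! ≈ 0.2592.

0.2592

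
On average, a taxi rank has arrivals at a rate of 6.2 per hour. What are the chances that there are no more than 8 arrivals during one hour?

0.8259

With mean μ = 6.2 per hour,
P(N ≤ 8) = Σ_{j=0}^{8} e^(−μ) μ^j/j! ≈ 0.8259.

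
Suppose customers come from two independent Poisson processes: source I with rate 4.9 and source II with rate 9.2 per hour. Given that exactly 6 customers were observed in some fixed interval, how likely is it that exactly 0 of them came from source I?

0.0772

Given the total, each event is independently from source I with probability p = λ_I/(λ_I+λ_II) = 4.9/14.1 ≈ 0.3475.
So K ~ Binomial(6, 4.9/14.1): P(K = 0) = C(6,0) · (4.9/14.1)^0 · (9.2/14.1)^6 ≈ 0.0772.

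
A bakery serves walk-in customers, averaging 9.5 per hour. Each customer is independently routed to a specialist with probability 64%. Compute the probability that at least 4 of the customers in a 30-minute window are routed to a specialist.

0.3617

Thinning: the customers that are routed to a specialist themselves form a Poisson process with rate 0.64 × 9.5 = 6.08 per hour.
Over the interval, μ = 6.08 × 0.5 = 3.04 (a 30-minute window = 0.5 hours).
P(N ≥ 4) = 1 − P(N ≤ 3) ≈ 0.3617.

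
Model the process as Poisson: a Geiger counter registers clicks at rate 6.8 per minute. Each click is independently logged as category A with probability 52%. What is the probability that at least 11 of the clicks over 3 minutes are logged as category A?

Thinning: the clicks that are logged as category A themselves form a Poisson process with rate 0.52 × 6.8 = 3.536 per minute.
Over the interval, μ = 3.536 × 3 = 10.608 (3 minutes).
P(N ≥ 11) = 1 − P(N ≤ 10) ≈ 0.4926.

0.4926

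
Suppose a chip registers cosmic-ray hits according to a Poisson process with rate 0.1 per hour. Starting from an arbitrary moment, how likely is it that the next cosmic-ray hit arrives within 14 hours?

Inter-arrival times are exponential with rate λ = 0.1 per hour.
P(T ≤ 14) = 1 − e^(−λt) = 1 − e^(−0.1 × 14) = 1 − e^(−1.4) ≈ 0.7534.

0.7534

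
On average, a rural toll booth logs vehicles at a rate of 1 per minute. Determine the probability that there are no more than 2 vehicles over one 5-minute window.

0.1247

Over the interval, μ = 1 × 5 = 5 (a 5-minute window = 5 minutes).
P(N ≤ 2) = Σ_{j=0}^{2} e^(−μ) μ^j/j! ≈ 0.1247.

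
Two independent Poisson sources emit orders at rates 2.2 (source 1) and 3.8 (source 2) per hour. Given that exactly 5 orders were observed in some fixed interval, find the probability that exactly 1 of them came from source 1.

0.2950

Given the total, each event is independently from source 1 with probability p = λ_1/(λ_1+λ_2) = 2.2/6 ≈ 0.3667.
So K ~ Binomial(5, 2.2/6): P(K = 1) = C(5,1) · (2.2/6)^1 · (3.8/6)^4 ≈ 0.2950.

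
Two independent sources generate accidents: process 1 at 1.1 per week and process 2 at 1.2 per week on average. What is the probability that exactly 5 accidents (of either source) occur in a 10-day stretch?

Independent Poisson processes superpose: combined rate λ = 1.1 + 1.2 = 2.3 per week.
Over the interval, μ = 2.3 × 10/7 ≈ 3.28571 (a 10-day stretch = 10/7 weeks).
P(N = 5) = e^(−3.28571) · 3.28571^5/5! ≈ 0.1194.

0.1194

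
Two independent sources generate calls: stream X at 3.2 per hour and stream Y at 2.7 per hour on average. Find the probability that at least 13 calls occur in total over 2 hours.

Independent Poisson processes superpose: combined rate λ = 3.2 + 2.7 = 5.9 per hour.
Over the interval, μ = 5.9 × 2 = 11.8 (2 hours).
P(N ≥ 13) = 1 − P(N ≤ 12) ≈ 0.4012.

0.4012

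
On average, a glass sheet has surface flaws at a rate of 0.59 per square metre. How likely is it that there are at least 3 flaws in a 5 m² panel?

0.5655

Over the interval, μ = 0.59 × 5 = 2.95 (a 5 m² panel = 5 square metres).
P(N ≥ 3) = 1 − P(N ≤ 2) = 1 − Σ_{j=0}^{2} e^(−μ) μ^j/j! ≈ 0.5655.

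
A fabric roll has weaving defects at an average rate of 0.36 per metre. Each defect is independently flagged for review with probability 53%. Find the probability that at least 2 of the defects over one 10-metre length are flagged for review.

0.5685

Thinning: the defects that are flagged for review themselves form a Poisson process with rate 0.53 × 0.36 = 0.1908 per metre.
Over the interval, μ = 0.1908 × 10 = 1.908 (a 10-metre length = 10 metres).
P(N ≥ 2) = 1 − P(N ≤ 1) ≈ 0.5685.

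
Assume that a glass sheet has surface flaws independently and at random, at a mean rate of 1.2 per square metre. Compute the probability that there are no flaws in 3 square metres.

Over the interval, μ = 1.2 × 3 = 3.6 (3 square metres).
P(N = 0) = e^(−μ) μ^0/0! = e^(−3.6) · 3.6^0/1 ≈ 0.0273.

0.0273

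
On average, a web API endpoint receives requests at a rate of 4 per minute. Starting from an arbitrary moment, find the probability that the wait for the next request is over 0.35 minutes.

The wait for the next event is exponential with rate λ = 4 per minute.
P(T > 0.35) = e^(−λt) = e^(−4 × 0.35) = e^(−1.4) ≈ 0.2466.

0.2466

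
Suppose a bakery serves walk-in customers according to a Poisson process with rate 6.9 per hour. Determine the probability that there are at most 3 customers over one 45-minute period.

0.2413

Over the interval, μ = 6.9 × 0.75 = 5.175 (a 45-minute period = 0.75 hours).
P(N ≤ 3) = Σ_{j=0}^{3} e^(−μ) μ^j/j! ≈ 0.2413.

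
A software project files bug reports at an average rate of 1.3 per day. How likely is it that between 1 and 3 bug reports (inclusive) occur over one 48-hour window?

0.6617

Over the interval, μ = 1.3 × 2 = 2.6 (a 48-hour window = 2 days).
P(1 ≤ N ≤ 3) = Σ_{j=1}^{3} e^(−2.6) · 2.6^j/j! ≈ 0.6617.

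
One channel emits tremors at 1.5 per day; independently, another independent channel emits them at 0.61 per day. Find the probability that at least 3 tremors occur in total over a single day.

Independent Poisson processes superpose: combined rate λ = 1.5 + 0.61 = 2.11 per day.
So μ = 2.11.
P(N ≥ 3) = 1 − P(N ≤ 2) ≈ 0.3531.

0.3531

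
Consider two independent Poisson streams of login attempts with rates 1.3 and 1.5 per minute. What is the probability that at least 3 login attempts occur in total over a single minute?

0.5305

Independent Poisson processes superpose: combined rate λ = 1.3 + 1.5 = 2.8 per minute.
So μ = 2.8.
P(N ≥ 3) = 1 − P(N ≤ 2) ≈ 0.5305.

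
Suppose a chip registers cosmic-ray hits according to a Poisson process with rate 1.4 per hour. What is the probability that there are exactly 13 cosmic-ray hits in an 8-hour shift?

Over the interval, μ = 1.4 × 8 = 11.2 (an 8-hour shift = 8 hours).
P(N = 13) = e^(−μ) μ^13/13! = e^(−11.2) · 11.2^13/6227020800 ≈ 0.0958.

0.0958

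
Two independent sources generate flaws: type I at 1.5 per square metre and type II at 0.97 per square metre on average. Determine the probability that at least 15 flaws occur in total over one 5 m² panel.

Independent Poisson processes superpose: combined rate λ = 1.5 + 0.97 = 2.47 per square metre.
Over the interval, μ = 2.47 × 5 = 12.35 (a 5 m² panel = 5 square metres).
P(N ≥ 15) = 1 − P(N ≤ 14) ≈ 0.2605.

0.2605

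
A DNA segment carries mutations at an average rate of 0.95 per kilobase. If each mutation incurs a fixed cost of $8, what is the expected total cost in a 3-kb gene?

E[N] = 0.95 × 3 = 2.85 (a 3-kb gene = 3 kilobases); E[cost] = 2.85 × $8 = $22.8.

$22.8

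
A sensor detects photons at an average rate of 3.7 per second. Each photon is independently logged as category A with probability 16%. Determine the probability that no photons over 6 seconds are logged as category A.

Thinning: the photons that are logged as category A themselves form a Poisson process with rate 0.16 × 3.7 = 0.592 per second.
Over the interval, μ = 0.592 × 6 = 3.552 (6 seconds).
P(N = 0) = e^(−3.552) · 3.552^0/0! ≈ 0.0287.

0.0287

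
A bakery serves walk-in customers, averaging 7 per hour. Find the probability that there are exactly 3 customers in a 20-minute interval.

0.2053

Over the interval, μ = 7 × 1/3 ≈ 2.33333 (a 20-minute interval = 1/3 hours).
P(N = 3) = e^(−μ) μ^3/3! = e^(−2.33333) · 2.33333^3/6 ≈ 0.2053.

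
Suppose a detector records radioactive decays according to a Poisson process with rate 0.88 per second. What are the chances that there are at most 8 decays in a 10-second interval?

Over the interval, μ = 0.88 × 10 = 8.8 (a 10-second interval = 10 seconds).
P(N ≤ 8) = Σ_{j=0}^{8} e^(−μ) μ^j/j! ≈ 0.4823.

0.4823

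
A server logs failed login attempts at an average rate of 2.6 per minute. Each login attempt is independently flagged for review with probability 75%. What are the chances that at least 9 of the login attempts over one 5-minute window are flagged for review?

0.6383

Thinning: the login attempts that are flagged for review themselves form a Poisson process with rate 0.75 × 2.6 = 1.95 per minute.
Over the interval, μ = 1.95 × 5 = 9.75 (a 5-minute window = 5 minutes).
P(N ≥ 9) = 1 − P(N ≤ 8) ≈ 0.6383.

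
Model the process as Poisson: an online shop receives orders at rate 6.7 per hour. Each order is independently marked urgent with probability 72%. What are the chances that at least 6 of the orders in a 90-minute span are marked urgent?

0.7284

Thinning: the orders that are marked urgent themselves form a Poisson process with rate 0.72 × 6.7 = 4.824 per hour.
Over the interval, μ = 4.824 × 1.5 = 7.236 (a 90-minute span = 1.5 hours).
P(N ≥ 6) = 1 − P(N ≤ 5) ≈ 0.7284.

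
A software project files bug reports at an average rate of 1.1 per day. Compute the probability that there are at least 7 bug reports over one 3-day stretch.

0.0510

Over the interval, μ = 1.1 × 3 = 3.3 (a 3-day stretch = 3 days).
P(N ≥ 7) = 1 − P(N ≤ 6) = 1 − Σ_{j=0}^{6} e^(−μ) μ^j/j! ≈ 0.0510.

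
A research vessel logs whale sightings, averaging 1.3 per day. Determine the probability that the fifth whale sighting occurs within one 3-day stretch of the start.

Over the interval, μ = 1.3 × 3 = 3.9 (a 3-day stretch = 3 days).
The fifth arrival falls in the interval iff at least 5 events occur there: P(S_5 ≤ t) = P(N ≥ 5) = 1 − P(N ≤ 4) ≈ 0.3516.

0.3516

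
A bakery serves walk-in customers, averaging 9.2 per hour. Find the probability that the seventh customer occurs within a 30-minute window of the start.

Over the interval, μ = 9.2 × 0.5 = 4.6 (a 30-minute window = 0.5 hours).
The seventh arrival falls in the interval iff at least 7 events occur there: P(S_7 ≤ t) = P(N ≥ 7) = 1 − P(N ≤ 6) ≈ 0.1820.

0.1820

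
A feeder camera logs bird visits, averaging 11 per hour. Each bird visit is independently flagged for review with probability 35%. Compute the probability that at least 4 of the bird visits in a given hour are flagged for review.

0.5367

Thinning: the bird visits that are flagged for review themselves form a Poisson process with rate 0.35 × 11 = 3.85 per hour.
So μ = 3.85.
P(N ≥ 4) = 1 − P(N ≤ 3) ≈ 0.5367.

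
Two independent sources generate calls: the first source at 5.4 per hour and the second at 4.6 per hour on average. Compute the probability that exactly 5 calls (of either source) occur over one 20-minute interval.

0.1223

Independent Poisson processes superpose: combined rate λ = 5.4 + 4.6 = 10 per hour.
Over the interval, μ = 10 × 1/3 ≈ 3.33333 (a 20-minute interval = 1/3 hours).
P(N = 5) = e^(−3.33333) · 3.33333^5/5! ≈ 0.1223.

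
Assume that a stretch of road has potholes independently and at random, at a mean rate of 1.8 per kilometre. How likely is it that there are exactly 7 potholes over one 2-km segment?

0.0425

Over the interval, μ = 1.8 × 2 = 3.6 (a 2-km segment = 2 kilometres).
P(N = 7) = e^(−μ) μ^7/7! = e^(−3.6) · 3.6^7/5040 ≈ 0.0425.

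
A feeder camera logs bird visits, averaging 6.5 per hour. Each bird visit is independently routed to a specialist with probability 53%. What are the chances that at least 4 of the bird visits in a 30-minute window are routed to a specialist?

Thinning: the bird visits that are routed to a specialist themselves form a Poisson process with rate 0.53 × 6.5 = 3.445 per hour.
Over the interval, μ = 3.445 × 0.5 = 1.7225 (a 30-minute window = 0.5 hours).
P(N ≥ 4) = 1 − P(N ≤ 3) ≈ 0.0966.

0.0966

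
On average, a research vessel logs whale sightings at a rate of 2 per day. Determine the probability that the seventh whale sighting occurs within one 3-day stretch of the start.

Over the interval, μ = 2 × 3 = 6 (a 3-day stretch = 3 days).
The seventh arrival falls in the interval iff at least 7 events occur there: P(S_7 ≤ t) = P(N ≥ 7) = 1 − P(N ≤ 6) ≈ 0.3937.

0.3937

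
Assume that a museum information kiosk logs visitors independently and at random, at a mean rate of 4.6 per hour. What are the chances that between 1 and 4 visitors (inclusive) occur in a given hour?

0.5032

With mean μ = 4.6 per hour,
P(1 ≤ N ≤ 4) = Σ_{j=1}^{4} e^(−4.6) · 4.6^j/j! ≈ 0.5032.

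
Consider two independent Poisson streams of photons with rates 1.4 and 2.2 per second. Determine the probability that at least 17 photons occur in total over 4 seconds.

0.2796

Independent Poisson processes superpose: combined rate λ = 1.4 + 2.2 = 3.6 per second.
Over the interval, μ = 3.6 × 4 = 14.4 (4 seconds).
P(N ≥ 17) = 1 − P(N ≤ 16) ≈ 0.2796.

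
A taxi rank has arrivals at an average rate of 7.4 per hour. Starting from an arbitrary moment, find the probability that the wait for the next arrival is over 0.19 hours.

0.2451

The wait for the next event is exponential with rate λ = 7.4 per hour.
P(T > 0.19) = e^(−λt) = e^(−7.4 × 0.19) = e^(−1.406) ≈ 0.2451.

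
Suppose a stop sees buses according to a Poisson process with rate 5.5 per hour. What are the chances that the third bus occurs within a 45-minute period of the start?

Over the interval, μ = 5.5 × 0.75 = 4.125 (a 45-minute period = 0.75 hours).
The third arrival falls in the interval iff at least 3 events occur there: P(S_3 ≤ t) = P(N ≥ 3) = 1 − P(N ≤ 2) ≈ 0.7796.

0.7796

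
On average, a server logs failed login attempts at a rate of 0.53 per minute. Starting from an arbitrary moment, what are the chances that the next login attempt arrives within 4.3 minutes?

0.8976

Inter-arrival times are exponential with rate λ = 0.53 per minute.
P(T ≤ 4.3) = 1 − e^(−λt) = 1 − e^(−0.53 × 4.3) = 1 − e^(−2.279) ≈ 0.8976.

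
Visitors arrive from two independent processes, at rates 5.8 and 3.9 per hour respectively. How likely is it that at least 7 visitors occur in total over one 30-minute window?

Independent Poisson processes superpose: combined rate λ = 5.8 + 3.9 = 9.7 per hour.
Over the interval, μ = 9.7 × 0.5 = 4.85 (a 30-minute window = 0.5 hours).
P(N ≥ 7) = 1 − P(N ≤ 6) ≈ 0.2162.

0.2162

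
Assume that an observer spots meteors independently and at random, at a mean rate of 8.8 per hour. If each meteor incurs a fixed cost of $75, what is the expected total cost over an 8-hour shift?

$5280

E[N] = 8.8 × 8 = 70.4 (an 8-hour shift = 8 hours); E[cost] = 70.4 × $75 = $5280.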